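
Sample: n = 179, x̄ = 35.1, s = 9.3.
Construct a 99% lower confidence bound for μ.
μ ≥ 33.47

Lower bound (one-sided):
t* = 2.347 (one-sided for 99%)
Lower bound = x̄ - t* · s/√n = 35.1 - 2.347 · 9.3/√179 = 33.47

We are 99% confident that μ ≥ 33.47.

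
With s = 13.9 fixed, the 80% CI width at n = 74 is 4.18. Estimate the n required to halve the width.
n ≈ 296

CI width ∝ 1/√n
To reduce width by factor 2, need √n to grow by 2 → need 2² = 4 times as many samples.

Current: n = 74, width = 4.18
New: n = 296, width ≈ 2.07

Width reduced by factor of 4.18/2.07 = 2.02.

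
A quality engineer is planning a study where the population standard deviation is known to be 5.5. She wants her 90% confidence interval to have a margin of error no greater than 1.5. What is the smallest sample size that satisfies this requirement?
n ≥ 37

For margin E ≤ 1.5:
n ≥ (z* · σ / E)²
n ≥ (1.645 · 5.5 / 1.5)²
n ≥ 36.38

Minimum n = 37 (rounding up)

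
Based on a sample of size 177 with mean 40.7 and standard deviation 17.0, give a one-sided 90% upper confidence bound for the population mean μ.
μ ≤ 42.34

Upper bound (one-sided):
t* = 1.286 (one-sided for 90%)
Upper bound = x̄ + t* · s/√n = 40.7 + 1.286 · 17.0/√177 = 42.34

We are 90% confident that μ ≤ 42.34.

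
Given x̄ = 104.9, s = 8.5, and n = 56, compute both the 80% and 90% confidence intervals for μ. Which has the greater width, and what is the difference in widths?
90% CI is wider by 0.85

df = 55
80% CI: t* = 1.297, (103.43, 106.37), width = 2 · t* · s/√n = 2.95
90% CI: t* = 1.673, (103.00, 106.80), width = 2 · t* · s/√n = 3.80

The 90% CI is wider by 3.80 - 2.95 = 0.85.
Higher confidence requires a wider interval.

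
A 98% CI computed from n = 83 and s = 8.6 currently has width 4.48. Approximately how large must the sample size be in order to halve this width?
n ≈ 332

CI width ∝ 1/√n
To reduce width by factor 2, need √n to grow by 2 → need 2² = 4 times as many samples.

Current: n = 83, width = 4.48
New: n = 332, width ≈ 2.21

Width reduced by factor of 4.48/2.21 = 2.03.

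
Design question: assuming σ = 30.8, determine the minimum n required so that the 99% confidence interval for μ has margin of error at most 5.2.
n ≥ 233

For margin E ≤ 5.2:
n ≥ (z* · σ / E)²
n ≥ (2.576 · 30.8 / 5.2)²
n ≥ 232.80

Minimum n = 233 (rounding up)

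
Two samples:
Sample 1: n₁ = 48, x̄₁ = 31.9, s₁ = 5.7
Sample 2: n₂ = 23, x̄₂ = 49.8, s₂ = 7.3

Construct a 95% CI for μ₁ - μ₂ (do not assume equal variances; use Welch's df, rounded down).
(-21.41, -14.39)

Difference: x̄₁ - x̄₂ = -17.90
SE = √(s₁²/n₁ + s₂²/n₂) = √(5.7²/48 + 7.3²/23) = 1.7303
df = 35.32 → 35 (Welch–Satterthwaite, rounded down)
t* = 2.030

CI: -17.90 ± 2.030 · 1.7303 = -17.90 ± 3.51 = (-21.41, -14.39)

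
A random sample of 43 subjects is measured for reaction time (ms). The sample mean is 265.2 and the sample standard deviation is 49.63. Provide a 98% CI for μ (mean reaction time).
(246.90, 283.50)

t-interval (σ unknown):
df = n - 1 = 42
t* = 2.418 for 98% confidence

Margin of error = t* · s/√n = 2.418 · 49.63/√43 = 18.30

CI: (246.90, 283.50)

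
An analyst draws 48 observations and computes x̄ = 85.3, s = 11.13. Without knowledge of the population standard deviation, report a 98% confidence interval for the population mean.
(81.43, 89.17)

t-interval (σ unknown):
df = n - 1 = 47
t* = 2.408 for 98% confidence

Margin of error = t* · s/√n = 2.408 · 11.13/√48 = 3.87

CI: (81.43, 89.17)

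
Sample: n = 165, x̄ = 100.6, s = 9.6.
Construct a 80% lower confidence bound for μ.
μ ≥ 99.97

Lower bound (one-sided):
t* = 0.844 (one-sided for 80%)
Lower bound = x̄ - t* · s/√n = 100.6 - 0.844 · 9.6/√165 = 99.97

We are 80% confident that μ ≥ 99.97.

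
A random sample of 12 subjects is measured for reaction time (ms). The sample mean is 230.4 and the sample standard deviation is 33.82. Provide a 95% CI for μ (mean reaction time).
(208.91, 251.89)

t-interval (σ unknown):
df = n - 1 = 11
t* = 2.201 for 95% confidence

Margin of error = t* · s/√n = 2.201 · 33.82/√12 = 21.49

CI: (208.91, 251.89)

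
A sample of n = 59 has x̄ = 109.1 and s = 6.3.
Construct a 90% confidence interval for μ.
(107.73, 110.47)

t-interval (σ unknown):
df = n - 1 = 58
t* = 1.672 for 90% confidence

Margin of error = t* · s/√n = 1.672 · 6.3/√59 = 1.37

CI: (107.73, 110.47)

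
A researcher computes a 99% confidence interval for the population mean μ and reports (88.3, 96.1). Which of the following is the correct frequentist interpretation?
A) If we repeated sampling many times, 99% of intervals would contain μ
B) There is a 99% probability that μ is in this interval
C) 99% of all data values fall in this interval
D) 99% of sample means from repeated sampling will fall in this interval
A

A) Correct — this is the frequentist long-run coverage interpretation.
B) Wrong — μ is fixed; the randomness lives in the interval, not in μ.
C) Wrong — a CI is about the parameter μ, not individual data values.
D) Wrong — coverage applies to intervals containing μ, not to future x̄ values.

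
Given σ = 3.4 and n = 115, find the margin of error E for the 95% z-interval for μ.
Margin of error = 0.62

Margin of error = z* · σ/√n
= 1.960 · 3.4/√115
= 1.960 · 3.4/10.7238
= 0.62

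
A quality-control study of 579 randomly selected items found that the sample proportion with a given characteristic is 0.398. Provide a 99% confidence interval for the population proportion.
(0.346, 0.450)

Proportion CI:
SE = √(p̂(1-p̂)/n) = √(0.398 · 0.602 / 579) = 0.02034

z* = 2.576
Margin = z* · SE = 2.576 · 0.02034 = 0.0524

CI: 0.398 ± 0.0524 = (0.346, 0.450)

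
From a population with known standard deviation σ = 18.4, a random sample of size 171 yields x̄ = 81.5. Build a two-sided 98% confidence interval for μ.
(78.23, 84.77)

z-interval (σ known):
z* = 2.326 for 98% confidence

Margin of error = z* · σ/√n = 2.326 · 18.4/√171 = 3.27

CI: (81.5 - 3.27, 81.5 + 3.27) = (78.23, 84.77)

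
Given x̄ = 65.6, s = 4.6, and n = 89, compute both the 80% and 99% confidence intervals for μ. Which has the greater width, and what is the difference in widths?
99% CI is wider by 1.31

df = 88
80% CI: t* = 1.291, (64.97, 66.23), width = 2 · t* · s/√n = 1.26
99% CI: t* = 2.633, (64.32, 66.88), width = 2 · t* · s/√n = 2.57

The 99% CI is wider by 2.57 - 1.26 = 1.31.
Higher confidence requires a wider interval.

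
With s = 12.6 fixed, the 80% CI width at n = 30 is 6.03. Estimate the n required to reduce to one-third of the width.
n ≈ 270

CI width ∝ 1/√n
To reduce width by factor 3, need √n to grow by 3 → need 3² = 9 times as many samples.

Current: n = 30, width = 6.03
New: n = 270, width ≈ 1.97

Width reduced by factor of 6.03/1.97 = 3.06.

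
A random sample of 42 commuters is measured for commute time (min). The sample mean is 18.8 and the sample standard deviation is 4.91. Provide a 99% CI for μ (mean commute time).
(16.75, 20.85)

t-interval (σ unknown):
df = n - 1 = 41
t* = 2.701 for 99% confidence

Margin of error = t* · s/√n = 2.701 · 4.91/√42 = 2.05

CI: (16.75, 20.85)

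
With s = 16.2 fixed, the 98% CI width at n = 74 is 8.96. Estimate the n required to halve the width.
n ≈ 296

CI width ∝ 1/√n
To reduce width by factor 2, need √n to grow by 2 → need 2² = 4 times as many samples.

Current: n = 74, width = 8.96
New: n = 296, width ≈ 4.40

Width reduced by factor of 8.96/4.40 = 2.04.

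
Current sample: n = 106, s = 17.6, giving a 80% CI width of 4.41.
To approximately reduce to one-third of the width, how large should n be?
n ≈ 954

CI width ∝ 1/√n
To reduce width by factor 3, need √n to grow by 3 → need 3² = 9 times as many samples.

Current: n = 106, width = 4.41
New: n = 954, width ≈ 1.46

Width reduced by factor of 4.41/1.46 = 3.02.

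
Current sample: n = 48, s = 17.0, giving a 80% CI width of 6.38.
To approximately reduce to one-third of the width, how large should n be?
n ≈ 432

CI width ∝ 1/√n
To reduce width by factor 3, need √n to grow by 3 → need 3² = 9 times as many samples.

Current: n = 48, width = 6.38
New: n = 432, width ≈ 2.10

Width reduced by factor of 6.38/2.10 = 3.04.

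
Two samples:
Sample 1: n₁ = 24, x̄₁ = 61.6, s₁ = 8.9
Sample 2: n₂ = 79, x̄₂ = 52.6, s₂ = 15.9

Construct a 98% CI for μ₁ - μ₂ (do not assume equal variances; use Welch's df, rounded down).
(2.93, 15.07)

Difference: x̄₁ - x̄₂ = 9.00
SE = √(s₁²/n₁ + s₂²/n₂) = √(8.9²/24 + 15.9²/79) = 2.5496
df = 69.86 → 69 (Welch–Satterthwaite, rounded down)
t* = 2.382

CI: 9.00 ± 2.382 · 2.5496 = 9.00 ± 6.07 = (2.93, 15.07)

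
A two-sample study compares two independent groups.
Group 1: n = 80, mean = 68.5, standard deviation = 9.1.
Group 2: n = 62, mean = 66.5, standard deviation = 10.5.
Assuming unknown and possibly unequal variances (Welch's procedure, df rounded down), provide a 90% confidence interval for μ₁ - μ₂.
(-0.78, 4.78)

Difference: x̄₁ - x̄₂ = 2.00
SE = √(s₁²/n₁ + s₂²/n₂) = √(9.1²/80 + 10.5²/62) = 1.6773
df = 121.02 → 121 (Welch–Satterthwaite, rounded down)
t* = 1.658

CI: 2.00 ± 1.658 · 1.6773 = 2.00 ± 2.78 = (-0.78, 4.78)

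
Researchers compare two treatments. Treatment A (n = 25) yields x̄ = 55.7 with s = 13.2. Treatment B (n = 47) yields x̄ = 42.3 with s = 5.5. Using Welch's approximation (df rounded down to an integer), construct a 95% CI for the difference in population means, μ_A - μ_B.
(7.75, 19.05)

Difference: x̄₁ - x̄₂ = 13.40
SE = √(s₁²/n₁ + s₂²/n₂) = √(13.2²/25 + 5.5²/47) = 2.7592
df = 28.51 → 28 (Welch–Satterthwaite, rounded down)
t* = 2.048

CI: 13.40 ± 2.048 · 2.7592 = 13.40 ± 5.65 = (7.75, 19.05)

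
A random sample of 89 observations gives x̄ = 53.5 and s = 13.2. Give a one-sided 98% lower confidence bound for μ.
μ ≥ 50.58

Lower bound (one-sided):
t* = 2.085 (one-sided for 98%)
Lower bound = x̄ - t* · s/√n = 53.5 - 2.085 · 13.2/√89 = 50.58

We are 98% confident that μ ≥ 50.58.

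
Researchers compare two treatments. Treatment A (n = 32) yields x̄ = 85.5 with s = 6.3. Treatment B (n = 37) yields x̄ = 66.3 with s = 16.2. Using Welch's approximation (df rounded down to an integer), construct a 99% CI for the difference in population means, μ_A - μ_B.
(11.45, 26.95)

Difference: x̄₁ - x̄₂ = 19.20
SE = √(s₁²/n₁ + s₂²/n₂) = √(6.3²/32 + 16.2²/37) = 2.8867
df = 47.99 → 47 (Welch–Satterthwaite, rounded down)
t* = 2.685

CI: 19.20 ± 2.685 · 2.8867 = 19.20 ± 7.75 = (11.45, 26.95)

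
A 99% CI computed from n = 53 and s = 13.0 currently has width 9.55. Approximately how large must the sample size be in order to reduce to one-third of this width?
n ≈ 477

CI width ∝ 1/√n
To reduce width by factor 3, need √n to grow by 3 → need 3² = 9 times as many samples.

Current: n = 53, width = 9.55
New: n = 477, width ≈ 3.08

Width reduced by factor of 9.55/3.08 = 3.10.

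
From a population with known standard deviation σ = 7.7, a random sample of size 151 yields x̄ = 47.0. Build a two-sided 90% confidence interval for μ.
(45.97, 48.03)

z-interval (σ known):
z* = 1.645 for 90% confidence

Margin of error = z* · σ/√n = 1.645 · 7.7/√151 = 1.03

CI: (47.0 - 1.03, 47.0 + 1.03) = (45.97, 48.03)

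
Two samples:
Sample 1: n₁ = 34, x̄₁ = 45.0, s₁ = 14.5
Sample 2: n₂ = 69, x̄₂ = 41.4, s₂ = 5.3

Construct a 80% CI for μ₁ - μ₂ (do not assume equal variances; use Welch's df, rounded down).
(0.25, 6.95)

Difference: x̄₁ - x̄₂ = 3.60
SE = √(s₁²/n₁ + s₂²/n₂) = √(14.5²/34 + 5.3²/69) = 2.5673
df = 37.41 → 37 (Welch–Satterthwaite, rounded down)
t* = 1.305

CI: 3.60 ± 1.305 · 2.5673 = 3.60 ± 3.35 = (0.25, 6.95)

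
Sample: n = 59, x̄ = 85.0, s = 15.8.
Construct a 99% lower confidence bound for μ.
μ ≥ 80.08

Lower bound (one-sided):
t* = 2.392 (one-sided for 99%)
Lower bound = x̄ - t* · s/√n = 85.0 - 2.392 · 15.8/√59 = 80.08

We are 99% confident that μ ≥ 80.08.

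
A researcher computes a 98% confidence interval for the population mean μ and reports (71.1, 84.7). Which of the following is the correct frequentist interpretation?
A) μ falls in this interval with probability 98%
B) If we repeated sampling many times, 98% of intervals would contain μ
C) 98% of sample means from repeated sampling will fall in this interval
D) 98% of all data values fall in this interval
B

A) Wrong — μ is fixed; the randomness lives in the interval, not in μ.
B) Correct — this is the frequentist long-run coverage interpretation.
C) Wrong — coverage applies to intervals containing μ, not to future x̄ values.
D) Wrong — a CI is about the parameter μ, not individual data values.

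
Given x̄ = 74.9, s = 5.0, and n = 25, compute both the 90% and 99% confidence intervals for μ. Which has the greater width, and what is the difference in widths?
99% CI is wider by 2.17

df = 24
90% CI: t* = 1.711, (73.19, 76.61), width = 2 · t* · s/√n = 3.42
99% CI: t* = 2.797, (72.10, 77.70), width = 2 · t* · s/√n = 5.59

The 99% CI is wider by 5.59 - 3.42 = 2.17.
Higher confidence requires a wider interval.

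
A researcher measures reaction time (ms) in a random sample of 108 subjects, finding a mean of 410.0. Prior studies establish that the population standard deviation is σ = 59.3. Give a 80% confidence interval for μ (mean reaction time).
(402.68, 417.32)

z-interval (σ known):
z* = 1.282 for 80% confidence

Margin of error = z* · σ/√n = 1.282 · 59.3/√108 = 7.32

CI: (410.0 - 7.32, 410.0 + 7.32) = (402.68, 417.32)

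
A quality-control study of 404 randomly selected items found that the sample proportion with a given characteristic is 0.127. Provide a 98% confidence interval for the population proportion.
(0.088, 0.166)

Proportion CI:
SE = √(p̂(1-p̂)/n) = √(0.127 · 0.873 / 404) = 0.01657

z* = 2.326
Margin = z* · SE = 2.326 · 0.01657 = 0.0385

CI: 0.127 ± 0.0385 = (0.088, 0.166)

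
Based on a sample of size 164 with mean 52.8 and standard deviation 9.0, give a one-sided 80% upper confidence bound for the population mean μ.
μ ≤ 53.39

Upper bound (one-sided):
t* = 0.844 (one-sided for 80%)
Upper bound = x̄ + t* · s/√n = 52.8 + 0.844 · 9.0/√164 = 53.39

We are 80% confident that μ ≤ 53.39.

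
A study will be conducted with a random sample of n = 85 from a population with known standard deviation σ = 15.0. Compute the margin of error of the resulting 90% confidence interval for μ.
Margin of error = 2.68

Margin of error = z* · σ/√n
= 1.645 · 15.0/√85
= 1.645 · 15.0/9.2195
= 2.68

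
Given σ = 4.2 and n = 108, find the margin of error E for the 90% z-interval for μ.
Margin of error = 0.66

Margin of error = z* · σ/√n
= 1.645 · 4.2/√108
= 1.645 · 4.2/10.3923
= 0.66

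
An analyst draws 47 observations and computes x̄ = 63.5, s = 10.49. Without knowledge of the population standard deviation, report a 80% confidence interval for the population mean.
(61.51, 65.49)

t-interval (σ unknown):
df = n - 1 = 46
t* = 1.300 for 80% confidence

Margin of error = t* · s/√n = 1.300 · 10.49/√47 = 1.99

CI: (61.51, 65.49)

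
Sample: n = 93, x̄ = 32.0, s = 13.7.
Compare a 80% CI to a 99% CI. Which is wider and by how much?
99% CI is wider by 3.80

df = 92
80% CI: t* = 1.291, (30.17, 33.83), width = 2 · t* · s/√n = 3.67
99% CI: t* = 2.630, (28.26, 35.74), width = 2 · t* · s/√n = 7.47

The 99% CI is wider by 7.47 - 3.67 = 3.80.
Higher confidence requires a wider interval.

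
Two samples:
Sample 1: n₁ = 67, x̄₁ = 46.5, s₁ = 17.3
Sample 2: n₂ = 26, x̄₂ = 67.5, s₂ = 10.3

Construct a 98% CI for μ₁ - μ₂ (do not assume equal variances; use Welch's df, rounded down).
(-27.95, -14.05)

Difference: x̄₁ - x̄₂ = -21.00
SE = √(s₁²/n₁ + s₂²/n₂) = √(17.3²/67 + 10.3²/26) = 2.9236
df = 75.45 → 75 (Welch–Satterthwaite, rounded down)
t* = 2.377

CI: -21.00 ± 2.377 · 2.9236 = -21.00 ± 6.95 = (-27.95, -14.05)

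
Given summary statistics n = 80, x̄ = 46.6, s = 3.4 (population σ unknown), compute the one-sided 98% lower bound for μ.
μ ≥ 45.81

Lower bound (one-sided):
t* = 2.088 (one-sided for 98%)
Lower bound = x̄ - t* · s/√n = 46.6 - 2.088 · 3.4/√80 = 45.81

We are 98% confident that μ ≥ 45.81.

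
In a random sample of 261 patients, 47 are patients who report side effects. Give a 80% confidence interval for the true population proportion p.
(0.150, 0.211)

Proportion CI:
p̂ = 47/261 = 0.18008
SE = √(p̂(1-p̂)/n) = √(0.18008 · 0.81992 / 261) = 0.02378

z* = 1.282
Margin = z* · SE = 1.282 · 0.02378 = 0.0305

CI: 0.18008 ± 0.0305 = (0.150, 0.211)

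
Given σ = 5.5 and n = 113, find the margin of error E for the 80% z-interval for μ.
Margin of error = 0.66

Margin of error = z* · σ/√n
= 1.282 · 5.5/√113
= 1.282 · 5.5/10.6301
= 0.66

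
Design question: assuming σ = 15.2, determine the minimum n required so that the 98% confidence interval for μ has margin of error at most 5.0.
n ≥ 50

For margin E ≤ 5.0:
n ≥ (z* · σ / E)²
n ≥ (2.326 · 15.2 / 5.0)²
n ≥ 50.00

Minimum n = 50 (rounding up)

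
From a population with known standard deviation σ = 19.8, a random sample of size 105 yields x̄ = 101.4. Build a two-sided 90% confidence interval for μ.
(98.22, 104.58)

z-interval (σ known):
z* = 1.645 for 90% confidence

Margin of error = z* · σ/√n = 1.645 · 19.8/√105 = 3.18

CI: (101.4 - 3.18, 101.4 + 3.18) = (98.22, 104.58)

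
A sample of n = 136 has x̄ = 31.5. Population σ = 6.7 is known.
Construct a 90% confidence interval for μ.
(30.55, 32.45)

z-interval (σ known):
z* = 1.645 for 90% confidence

Margin of error = z* · σ/√n = 1.645 · 6.7/√136 = 0.95

CI: (31.5 - 0.95, 31.5 + 0.95) = (30.55, 32.45)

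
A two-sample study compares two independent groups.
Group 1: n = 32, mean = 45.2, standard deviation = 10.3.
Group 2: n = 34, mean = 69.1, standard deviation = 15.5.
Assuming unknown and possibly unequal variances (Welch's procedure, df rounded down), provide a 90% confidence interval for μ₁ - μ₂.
(-29.29, -18.51)

Difference: x̄₁ - x̄₂ = -23.90
SE = √(s₁²/n₁ + s₂²/n₂) = √(10.3²/32 + 15.5²/34) = 3.2220
df = 57.71 → 57 (Welch–Satterthwaite, rounded down)
t* = 1.672

CI: -23.90 ± 1.672 · 3.2220 = -23.90 ± 5.39 = (-29.29, -18.51)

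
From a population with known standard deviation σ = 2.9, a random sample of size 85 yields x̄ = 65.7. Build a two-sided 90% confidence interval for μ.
(65.18, 66.22)

z-interval (σ known):
z* = 1.645 for 90% confidence

Margin of error = z* · σ/√n = 1.645 · 2.9/√85 = 0.52

CI: (65.7 - 0.52, 65.7 + 0.52) = (65.18, 66.22)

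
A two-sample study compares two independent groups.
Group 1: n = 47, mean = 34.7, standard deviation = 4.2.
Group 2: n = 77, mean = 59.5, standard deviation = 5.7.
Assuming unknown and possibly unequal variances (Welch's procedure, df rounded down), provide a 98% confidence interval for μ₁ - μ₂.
(-26.91, -22.69)

Difference: x̄₁ - x̄₂ = -24.80
SE = √(s₁²/n₁ + s₂²/n₂) = √(4.2²/47 + 5.7²/77) = 0.8929
df = 117.60 → 117 (Welch–Satterthwaite, rounded down)
t* = 2.359

CI: -24.80 ± 2.359 · 0.8929 = -24.80 ± 2.11 = (-26.91, -22.69)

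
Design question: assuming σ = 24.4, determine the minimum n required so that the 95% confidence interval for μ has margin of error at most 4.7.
n ≥ 104

For margin E ≤ 4.7:
n ≥ (z* · σ / E)²
n ≥ (1.960 · 24.4 / 4.7)²
n ≥ 103.54

Minimum n = 104 (rounding up)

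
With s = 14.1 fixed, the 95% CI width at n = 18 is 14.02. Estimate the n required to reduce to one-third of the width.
n ≈ 162

CI width ∝ 1/√n
To reduce width by factor 3, need √n to grow by 3 → need 3² = 9 times as many samples.

Current: n = 18, width = 14.02
New: n = 162, width ≈ 4.38

Width reduced by factor of 14.02/4.38 = 3.20.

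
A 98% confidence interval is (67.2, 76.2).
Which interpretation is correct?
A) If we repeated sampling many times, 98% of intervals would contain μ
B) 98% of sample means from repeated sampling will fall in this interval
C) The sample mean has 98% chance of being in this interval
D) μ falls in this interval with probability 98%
A

A) Correct — this is the frequentist long-run coverage interpretation.
B) Wrong — coverage applies to intervals containing μ, not to future x̄ values.
C) Wrong — x̄ is observed and sits in the interval by construction.
D) Wrong — μ is fixed; the randomness lives in the interval, not in μ.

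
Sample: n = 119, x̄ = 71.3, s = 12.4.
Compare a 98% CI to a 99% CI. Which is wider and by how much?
99% CI is wider by 0.59

df = 118
98% CI: t* = 2.358, (68.62, 73.98), width = 2 · t* · s/√n = 5.36
99% CI: t* = 2.618, (68.32, 74.28), width = 2 · t* · s/√n = 5.95

The 99% CI is wider by 5.95 - 5.36 = 0.59.
Higher confidence requires a wider interval.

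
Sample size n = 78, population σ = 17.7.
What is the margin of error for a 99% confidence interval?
Margin of error = 5.16

Margin of error = z* · σ/√n
= 2.576 · 17.7/√78
= 2.576 · 17.7/8.8318
= 5.16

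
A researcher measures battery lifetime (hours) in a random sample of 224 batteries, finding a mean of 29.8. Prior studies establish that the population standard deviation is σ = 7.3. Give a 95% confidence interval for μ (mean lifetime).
(28.84, 30.76)

z-interval (σ known):
z* = 1.960 for 95% confidence

Margin of error = z* · σ/√n = 1.960 · 7.3/√224 = 0.96

CI: (29.8 - 0.96, 29.8 + 0.96) = (28.84, 30.76)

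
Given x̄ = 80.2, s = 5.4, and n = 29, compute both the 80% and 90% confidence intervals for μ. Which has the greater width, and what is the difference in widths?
90% CI is wider by 0.78

df = 28
80% CI: t* = 1.313, (78.88, 81.52), width = 2 · t* · s/√n = 2.63
90% CI: t* = 1.701, (78.49, 81.91), width = 2 · t* · s/√n = 3.41

The 90% CI is wider by 3.41 - 2.63 = 0.78.
Higher confidence requires a wider interval.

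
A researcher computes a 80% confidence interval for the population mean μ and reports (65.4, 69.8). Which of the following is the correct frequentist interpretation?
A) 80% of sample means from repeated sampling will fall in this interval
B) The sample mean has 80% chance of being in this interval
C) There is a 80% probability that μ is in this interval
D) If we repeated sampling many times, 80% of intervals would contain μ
D

A) Wrong — coverage applies to intervals containing μ, not to future x̄ values.
B) Wrong — x̄ is observed and sits in the interval by construction.
C) Wrong — μ is fixed; the randomness lives in the interval, not in μ.
D) Correct — this is the frequentist long-run coverage interpretation.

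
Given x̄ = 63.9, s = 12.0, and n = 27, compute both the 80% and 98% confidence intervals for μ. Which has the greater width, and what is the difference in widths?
98% CI is wider by 5.38

df = 26
80% CI: t* = 1.315, (60.86, 66.94), width = 2 · t* · s/√n = 6.07
98% CI: t* = 2.479, (58.17, 69.63), width = 2 · t* · s/√n = 11.45

The 98% CI is wider by 11.45 - 6.07 = 5.38.
Higher confidence requires a wider interval.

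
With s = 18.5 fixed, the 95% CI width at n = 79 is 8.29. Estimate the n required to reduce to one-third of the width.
n ≈ 711

CI width ∝ 1/√n
To reduce width by factor 3, need √n to grow by 3 → need 3² = 9 times as many samples.

Current: n = 79, width = 8.29
New: n = 711, width ≈ 2.72

Width reduced by factor of 8.29/2.72 = 3.05.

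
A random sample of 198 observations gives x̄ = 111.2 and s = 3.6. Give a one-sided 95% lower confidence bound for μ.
μ ≥ 110.78

Lower bound (one-sided):
t* = 1.653 (one-sided for 95%)
Lower bound = x̄ - t* · s/√n = 111.2 - 1.653 · 3.6/√198 = 110.78

We are 95% confident that μ ≥ 110.78.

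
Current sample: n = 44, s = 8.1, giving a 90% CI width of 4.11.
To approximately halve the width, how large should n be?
n ≈ 176

CI width ∝ 1/√n
To reduce width by factor 2, need √n to grow by 2 → need 2² = 4 times as many samples.

Current: n = 44, width = 4.11
New: n = 176, width ≈ 2.02

Width reduced by factor of 4.11/2.02 = 2.03.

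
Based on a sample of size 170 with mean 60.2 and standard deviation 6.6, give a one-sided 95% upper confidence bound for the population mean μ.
μ ≤ 61.04

Upper bound (one-sided):
t* = 1.654 (one-sided for 95%)
Upper bound = x̄ + t* · s/√n = 60.2 + 1.654 · 6.6/√170 = 61.04

We are 95% confident that μ ≤ 61.04.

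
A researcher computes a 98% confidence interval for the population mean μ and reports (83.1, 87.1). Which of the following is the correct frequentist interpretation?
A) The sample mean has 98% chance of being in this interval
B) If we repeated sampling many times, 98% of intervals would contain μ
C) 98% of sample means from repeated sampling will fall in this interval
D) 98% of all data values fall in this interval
B

A) Wrong — x̄ is observed and sits in the interval by construction.
B) Correct — this is the frequentist long-run coverage interpretation.
C) Wrong — coverage applies to intervals containing μ, not to future x̄ values.
D) Wrong — a CI is about the parameter μ, not individual data values.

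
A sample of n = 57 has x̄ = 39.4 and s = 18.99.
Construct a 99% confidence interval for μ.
(32.69, 46.11)

t-interval (σ unknown):
df = n - 1 = 56
t* = 2.667 for 99% confidence

Margin of error = t* · s/√n = 2.667 · 18.99/√57 = 6.71

CI: (32.69, 46.11)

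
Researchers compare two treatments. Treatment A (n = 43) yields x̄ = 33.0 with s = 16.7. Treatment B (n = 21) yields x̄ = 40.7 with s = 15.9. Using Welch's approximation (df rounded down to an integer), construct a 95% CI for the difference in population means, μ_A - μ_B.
(-16.39, 0.99)

Difference: x̄₁ - x̄₂ = -7.70
SE = √(s₁²/n₁ + s₂²/n₂) = √(16.7²/43 + 15.9²/21) = 4.3040
df = 41.60 → 41 (Welch–Satterthwaite, rounded down)
t* = 2.020

CI: -7.70 ± 2.020 · 4.3040 = -7.70 ± 8.69 = (-16.39, 0.99)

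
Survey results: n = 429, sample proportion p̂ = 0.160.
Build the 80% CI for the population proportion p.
(0.137, 0.183)

Proportion CI:
SE = √(p̂(1-p̂)/n) = √(0.160 · 0.840 / 429) = 0.01770

z* = 1.282
Margin = z* · SE = 1.282 · 0.01770 = 0.0227

CI: 0.160 ± 0.0227 = (0.137, 0.183)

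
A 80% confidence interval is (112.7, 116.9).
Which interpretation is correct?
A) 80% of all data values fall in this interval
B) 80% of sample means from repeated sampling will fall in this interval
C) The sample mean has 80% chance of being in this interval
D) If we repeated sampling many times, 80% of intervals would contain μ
D

A) Wrong — a CI is about the parameter μ, not individual data values.
B) Wrong — coverage applies to intervals containing μ, not to future x̄ values.
C) Wrong — x̄ is observed and sits in the interval by construction.
D) Correct — this is the frequentist long-run coverage interpretation.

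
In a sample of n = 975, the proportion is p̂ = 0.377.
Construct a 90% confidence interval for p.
(0.351, 0.403)

Proportion CI:
SE = √(p̂(1-p̂)/n) = √(0.377 · 0.623 / 975) = 0.01552

z* = 1.645
Margin = z* · SE = 1.645 · 0.01552 = 0.0255

CI: 0.377 ± 0.0255 = (0.351, 0.403)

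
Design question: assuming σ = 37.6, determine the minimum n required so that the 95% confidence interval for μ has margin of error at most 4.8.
n ≥ 236

For margin E ≤ 4.8:
n ≥ (z* · σ / E)²
n ≥ (1.960 · 37.6 / 4.8)²
n ≥ 235.72

Minimum n = 236 (rounding up)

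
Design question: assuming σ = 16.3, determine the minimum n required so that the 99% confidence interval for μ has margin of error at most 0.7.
n ≥ 3599

For margin E ≤ 0.7:
n ≥ (z* · σ / E)²
n ≥ (2.576 · 16.3 / 0.7)²
n ≥ 3598.08

Minimum n = 3599 (rounding up)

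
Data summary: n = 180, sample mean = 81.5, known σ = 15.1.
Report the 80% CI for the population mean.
(80.06, 82.94)

z-interval (σ known):
z* = 1.282 for 80% confidence

Margin of error = z* · σ/√n = 1.282 · 15.1/√180 = 1.44

CI: (81.5 - 1.44, 81.5 + 1.44) = (80.06, 82.94)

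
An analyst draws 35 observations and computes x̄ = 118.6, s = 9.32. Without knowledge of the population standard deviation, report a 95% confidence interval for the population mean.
(115.40, 121.80)

t-interval (σ unknown):
df = n - 1 = 34
t* = 2.032 for 95% confidence

Margin of error = t* · s/√n = 2.032 · 9.32/√35 = 3.20

CI: (115.40, 121.80)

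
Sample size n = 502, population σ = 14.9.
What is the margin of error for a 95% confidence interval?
Margin of error = 1.30

Margin of error = z* · σ/√n
= 1.960 · 14.9/√502
= 1.960 · 14.9/22.4054
= 1.30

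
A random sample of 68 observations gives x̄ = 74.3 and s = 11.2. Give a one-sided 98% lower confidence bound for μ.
μ ≥ 71.45

Lower bound (one-sided):
t* = 2.095 (one-sided for 98%)
Lower bound = x̄ - t* · s/√n = 74.3 - 2.095 · 11.2/√68 = 71.45

We are 98% confident that μ ≥ 71.45.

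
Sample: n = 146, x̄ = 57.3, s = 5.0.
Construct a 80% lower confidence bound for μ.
μ ≥ 56.95

Lower bound (one-sided):
t* = 0.844 (one-sided for 80%)
Lower bound = x̄ - t* · s/√n = 57.3 - 0.844 · 5.0/√146 = 56.95

We are 80% confident that μ ≥ 56.95.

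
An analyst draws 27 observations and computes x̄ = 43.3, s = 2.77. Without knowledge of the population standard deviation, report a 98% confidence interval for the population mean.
(41.98, 44.62)

t-interval (σ unknown):
df = n - 1 = 26
t* = 2.479 for 98% confidence

Margin of error = t* · s/√n = 2.479 · 2.77/√27 = 1.32

CI: (41.98, 44.62)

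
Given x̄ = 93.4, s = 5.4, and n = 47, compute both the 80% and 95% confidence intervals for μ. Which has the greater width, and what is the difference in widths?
95% CI is wider by 1.12

df = 46
80% CI: t* = 1.300, (92.38, 94.42), width = 2 · t* · s/√n = 2.05
95% CI: t* = 2.013, (91.81, 94.99), width = 2 · t* · s/√n = 3.17

The 95% CI is wider by 3.17 - 2.05 = 1.12.
Higher confidence requires a wider interval.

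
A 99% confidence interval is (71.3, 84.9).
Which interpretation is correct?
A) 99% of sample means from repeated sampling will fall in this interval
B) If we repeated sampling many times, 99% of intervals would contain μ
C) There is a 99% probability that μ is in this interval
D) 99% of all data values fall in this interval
B

A) Wrong — coverage applies to intervals containing μ, not to future x̄ values.
B) Correct — this is the frequentist long-run coverage interpretation.
C) Wrong — μ is fixed; the randomness lives in the interval, not in μ.
D) Wrong — a CI is about the parameter μ, not individual data values.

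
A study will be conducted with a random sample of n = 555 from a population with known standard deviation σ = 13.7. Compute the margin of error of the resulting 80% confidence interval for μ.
Margin of error = 0.75

Margin of error = z* · σ/√n
= 1.282 · 13.7/√555
= 1.282 · 13.7/23.5584
= 0.75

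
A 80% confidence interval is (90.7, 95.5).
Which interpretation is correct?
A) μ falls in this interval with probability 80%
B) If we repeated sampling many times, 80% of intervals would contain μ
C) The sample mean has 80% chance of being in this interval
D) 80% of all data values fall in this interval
B

A) Wrong — μ is fixed; the randomness lives in the interval, not in μ.
B) Correct — this is the frequentist long-run coverage interpretation.
C) Wrong — x̄ is observed and sits in the interval by construction.
D) Wrong — a CI is about the parameter μ, not individual data values.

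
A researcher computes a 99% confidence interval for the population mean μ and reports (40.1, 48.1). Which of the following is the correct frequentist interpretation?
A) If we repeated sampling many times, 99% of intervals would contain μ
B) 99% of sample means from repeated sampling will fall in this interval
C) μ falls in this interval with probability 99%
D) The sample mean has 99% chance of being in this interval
A

A) Correct — this is the frequentist long-run coverage interpretation.
B) Wrong — coverage applies to intervals containing μ, not to future x̄ values.
C) Wrong — μ is fixed; the randomness lives in the interval, not in μ.
D) Wrong — x̄ is observed and sits in the interval by construction.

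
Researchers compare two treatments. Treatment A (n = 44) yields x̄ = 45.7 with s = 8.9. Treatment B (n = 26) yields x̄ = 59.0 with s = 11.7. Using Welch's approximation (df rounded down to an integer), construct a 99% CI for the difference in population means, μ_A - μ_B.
(-20.47, -6.13)

Difference: x̄₁ - x̄₂ = -13.30
SE = √(s₁²/n₁ + s₂²/n₂) = √(8.9²/44 + 11.7²/26) = 2.6580
df = 42.15 → 42 (Welch–Satterthwaite, rounded down)
t* = 2.698

CI: -13.30 ± 2.698 · 2.6580 = -13.30 ± 7.17 = (-20.47, -6.13)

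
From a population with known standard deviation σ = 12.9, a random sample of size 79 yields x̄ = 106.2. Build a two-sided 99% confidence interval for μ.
(102.46, 109.94)

z-interval (σ known):
z* = 2.576 for 99% confidence

Margin of error = z* · σ/√n = 2.576 · 12.9/√79 = 3.74

CI: (106.2 - 3.74, 106.2 + 3.74) = (102.46, 109.94)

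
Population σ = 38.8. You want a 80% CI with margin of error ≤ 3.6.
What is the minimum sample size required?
n ≥ 191

For margin E ≤ 3.6:
n ≥ (z* · σ / E)²
n ≥ (1.282 · 38.8 / 3.6)²
n ≥ 190.91

Minimum n = 191 (rounding up)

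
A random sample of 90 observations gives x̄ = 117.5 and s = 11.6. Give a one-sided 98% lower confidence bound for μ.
μ ≥ 114.95

Lower bound (one-sided):
t* = 2.084 (one-sided for 98%)
Lower bound = x̄ - t* · s/√n = 117.5 - 2.084 · 11.6/√90 = 114.95

We are 98% confident that μ ≥ 114.95.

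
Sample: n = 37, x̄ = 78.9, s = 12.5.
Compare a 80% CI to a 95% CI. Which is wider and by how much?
95% CI is wider by 2.97

df = 36
80% CI: t* = 1.306, (76.22, 81.58), width = 2 · t* · s/√n = 5.37
95% CI: t* = 2.028, (74.73, 83.07), width = 2 · t* · s/√n = 8.34

The 95% CI is wider by 8.34 - 5.37 = 2.97.
Higher confidence requires a wider interval.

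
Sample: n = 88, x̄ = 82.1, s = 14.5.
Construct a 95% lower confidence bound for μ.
μ ≥ 79.53

Lower bound (one-sided):
t* = 1.663 (one-sided for 95%)
Lower bound = x̄ - t* · s/√n = 82.1 - 1.663 · 14.5/√88 = 79.53

We are 95% confident that μ ≥ 79.53.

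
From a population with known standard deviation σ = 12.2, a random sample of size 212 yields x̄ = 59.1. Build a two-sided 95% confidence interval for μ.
(57.46, 60.74)

z-interval (σ known):
z* = 1.960 for 95% confidence

Margin of error = z* · σ/√n = 1.960 · 12.2/√212 = 1.64

CI: (59.1 - 1.64, 59.1 + 1.64) = (57.46, 60.74)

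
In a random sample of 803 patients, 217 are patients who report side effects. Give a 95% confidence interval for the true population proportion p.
(0.240, 0.301)

Proportion CI:
p̂ = 217/803 = 0.27024
SE = √(p̂(1-p̂)/n) = √(0.27024 · 0.72976 / 803) = 0.01567

z* = 1.960
Margin = z* · SE = 1.960 · 0.01567 = 0.0307

CI: 0.27024 ± 0.0307 = (0.240, 0.301)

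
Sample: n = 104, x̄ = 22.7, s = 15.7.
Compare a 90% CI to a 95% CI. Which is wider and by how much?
95% CI is wider by 1.00

df = 103
90% CI: t* = 1.660, (20.14, 25.26), width = 2 · t* · s/√n = 5.11
95% CI: t* = 1.983, (19.65, 25.75), width = 2 · t* · s/√n = 6.11

The 95% CI is wider by 6.11 - 5.11 = 1.00.
Higher confidence requires a wider interval.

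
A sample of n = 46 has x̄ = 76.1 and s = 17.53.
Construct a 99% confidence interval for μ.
(69.15, 83.05)

t-interval (σ unknown):
df = n - 1 = 45
t* = 2.690 for 99% confidence

Margin of error = t* · s/√n = 2.690 · 17.53/√46 = 6.95

CI: (69.15, 83.05)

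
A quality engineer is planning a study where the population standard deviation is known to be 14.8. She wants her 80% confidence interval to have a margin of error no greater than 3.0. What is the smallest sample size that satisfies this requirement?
n ≥ 40

For margin E ≤ 3.0:
n ≥ (z* · σ / E)²
n ≥ (1.282 · 14.8 / 3.0)²
n ≥ 40.00

Minimum n = 40 (rounding up)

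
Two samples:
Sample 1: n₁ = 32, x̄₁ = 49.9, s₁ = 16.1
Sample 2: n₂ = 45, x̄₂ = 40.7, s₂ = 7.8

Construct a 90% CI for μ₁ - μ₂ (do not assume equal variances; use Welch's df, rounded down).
(4.03, 14.37)

Difference: x̄₁ - x̄₂ = 9.20
SE = √(s₁²/n₁ + s₂²/n₂) = √(16.1²/32 + 7.8²/45) = 3.0745
df = 41.40 → 41 (Welch–Satterthwaite, rounded down)
t* = 1.683

CI: 9.20 ± 1.683 · 3.0745 = 9.20 ± 5.17 = (4.03, 14.37)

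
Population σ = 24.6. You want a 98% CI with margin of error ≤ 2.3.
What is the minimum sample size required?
n ≥ 619

For margin E ≤ 2.3:
n ≥ (z* · σ / E)²
n ≥ (2.326 · 24.6 / 2.3)²
n ≥ 618.92

Minimum n = 619 (rounding up)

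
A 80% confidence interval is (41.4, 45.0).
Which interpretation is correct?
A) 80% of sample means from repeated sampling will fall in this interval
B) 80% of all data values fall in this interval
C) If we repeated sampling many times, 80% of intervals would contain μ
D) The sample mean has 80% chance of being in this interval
C

A) Wrong — coverage applies to intervals containing μ, not to future x̄ values.
B) Wrong — a CI is about the parameter μ, not individual data values.
C) Correct — this is the frequentist long-run coverage interpretation.
D) Wrong — x̄ is observed and sits in the interval by construction.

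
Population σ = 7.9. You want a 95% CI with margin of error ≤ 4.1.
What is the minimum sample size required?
n ≥ 15

For margin E ≤ 4.1:
n ≥ (z* · σ / E)²
n ≥ (1.960 · 7.9 / 4.1)²
n ≥ 14.26

Minimum n = 15 (rounding up)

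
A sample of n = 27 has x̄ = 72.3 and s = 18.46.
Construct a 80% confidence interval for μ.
(67.63, 76.97)

t-interval (σ unknown):
df = n - 1 = 26
t* = 1.315 for 80% confidence

Margin of error = t* · s/√n = 1.315 · 18.46/√27 = 4.67

CI: (67.63, 76.97)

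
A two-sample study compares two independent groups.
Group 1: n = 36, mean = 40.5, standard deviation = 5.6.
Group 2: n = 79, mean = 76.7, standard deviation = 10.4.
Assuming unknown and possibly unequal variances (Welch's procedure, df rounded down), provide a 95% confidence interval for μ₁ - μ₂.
(-39.17, -33.23)

Difference: x̄₁ - x̄₂ = -36.20
SE = √(s₁²/n₁ + s₂²/n₂) = √(5.6²/36 + 10.4²/79) = 1.4967
df = 109.79 → 109 (Welch–Satterthwaite, rounded down)
t* = 1.982

CI: -36.20 ± 1.982 · 1.4967 = -36.20 ± 2.97 = (-39.17, -33.23)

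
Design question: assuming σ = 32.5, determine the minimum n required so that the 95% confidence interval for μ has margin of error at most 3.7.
n ≥ 297

For margin E ≤ 3.7:
n ≥ (z* · σ / E)²
n ≥ (1.960 · 32.5 / 3.7)²
n ≥ 296.40

Minimum n = 297 (rounding up)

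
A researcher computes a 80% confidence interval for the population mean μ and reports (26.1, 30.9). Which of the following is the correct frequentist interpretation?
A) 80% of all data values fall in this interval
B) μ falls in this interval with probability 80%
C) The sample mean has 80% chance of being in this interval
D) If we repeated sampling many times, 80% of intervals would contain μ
D

A) Wrong — a CI is about the parameter μ, not individual data values.
B) Wrong — μ is fixed; the randomness lives in the interval, not in μ.
C) Wrong — x̄ is observed and sits in the interval by construction.
D) Correct — this is the frequentist long-run coverage interpretation.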